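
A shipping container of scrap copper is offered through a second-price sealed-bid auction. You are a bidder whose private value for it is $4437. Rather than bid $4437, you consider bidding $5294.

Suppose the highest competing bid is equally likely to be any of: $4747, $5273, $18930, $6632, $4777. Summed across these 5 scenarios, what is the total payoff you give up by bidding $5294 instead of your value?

The deviation costs you only when the competing bid falls strictly between $4437 and $5294; elsewhere both bids give the same outcome.
$4747: truthful payoff $0, deviation payoff −$310 → loss $310.
$5273: truthful payoff $0, deviation payoff −$836 → loss $836.
$18930: outcomes coincide → loss $0.
$6632: outcomes coincide → loss $0.
$4777: truthful payoff $0, deviation payoff −$340 → loss $340.
Total loss = $310 + $836 + $340 = $1486.
In a second-price auction your bid sets only whether you win, not what you pay, so bidding your true value is weakly dominant.

$1486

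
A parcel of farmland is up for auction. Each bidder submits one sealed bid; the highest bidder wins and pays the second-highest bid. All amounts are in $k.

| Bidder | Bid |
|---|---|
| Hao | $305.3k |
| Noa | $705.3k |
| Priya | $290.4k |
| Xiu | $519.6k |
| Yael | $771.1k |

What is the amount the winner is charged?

Highest bid: Yael at $771.1k, so Yael wins.
Second-highest bid: Noa at $705.3k — that is the price the winner pays.

$705.3k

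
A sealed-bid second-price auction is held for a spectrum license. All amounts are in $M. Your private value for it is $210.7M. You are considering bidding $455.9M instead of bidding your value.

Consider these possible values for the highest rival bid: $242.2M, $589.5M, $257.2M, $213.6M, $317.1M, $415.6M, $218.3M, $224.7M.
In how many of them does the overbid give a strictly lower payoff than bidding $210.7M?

The deviation hurts exactly when the highest competing bid lies strictly between $210.7M and $455.9M — overbidding then wins at a price above your value.
$242.2M: inside the interval → strictly worse (loss $31.5M).
$589.5M: above both → same outcome either way.
$257.2M: inside the interval → strictly worse (loss $46.5M).
$213.6M: inside the interval → strictly worse (loss $2.9M).
$317.1M: inside the interval → strictly worse (loss $106.4M).
$415.6M: inside the interval → strictly worse (loss $204.9M).
$218.3M: inside the interval → strictly worse (loss $7.6M).
$224.7M: inside the interval → strictly worse (loss $14M).
Count: 7.

7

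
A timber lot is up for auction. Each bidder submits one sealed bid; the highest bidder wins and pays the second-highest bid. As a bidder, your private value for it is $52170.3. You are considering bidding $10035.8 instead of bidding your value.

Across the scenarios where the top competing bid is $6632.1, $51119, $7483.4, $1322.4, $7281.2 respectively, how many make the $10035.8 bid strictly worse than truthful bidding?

The deviation hurts exactly when the highest competing bid lies strictly between $10035.8 and $52170.3 — underbidding then forfeits a profitable win.
$6632.1: below both → same outcome either way.
$51119: inside the interval → strictly worse (loss $1051.3).
$7483.4: below both → same outcome either way.
$1322.4: below both → same outcome either way.
$7281.2: below both → same outcome either way.
Count: 1.

1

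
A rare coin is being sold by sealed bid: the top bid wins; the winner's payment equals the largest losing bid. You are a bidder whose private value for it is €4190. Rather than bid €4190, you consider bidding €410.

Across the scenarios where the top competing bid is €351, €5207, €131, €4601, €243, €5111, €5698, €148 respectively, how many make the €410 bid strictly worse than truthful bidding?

The deviation hurts exactly when the highest competing bid lies strictly between €410 and €4190 — underbidding then forfeits a profitable win.
€351: below both → same outcome either way.
€5207: above both → same outcome either way.
€131: below both → same outcome either way.
€4601: above both → same outcome either way.
€243: below both → same outcome either way.
€5111: above both → same outcome either way.
€5698: above both → same outcome either way.
€148: below both → same outcome either way.
Count: 0.

0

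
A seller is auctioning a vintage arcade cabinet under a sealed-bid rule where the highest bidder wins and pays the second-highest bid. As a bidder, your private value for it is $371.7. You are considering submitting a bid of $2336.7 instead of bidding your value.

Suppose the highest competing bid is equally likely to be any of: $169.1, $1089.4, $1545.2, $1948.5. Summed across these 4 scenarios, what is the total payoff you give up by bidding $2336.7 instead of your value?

$3468

The deviation costs you only when the competing bid falls strictly between $371.7 and $2336.7; elsewhere both bids give the same outcome.
$169.1: outcomes coincide → loss $0.
$1089.4: truthful payoff $0, deviation payoff −$717.7 → loss $717.7.
$1545.2: truthful payoff $0, deviation payoff −$1173.5 → loss $1173.5.
$1948.5: truthful payoff $0, deviation payoff −$1576.8 → loss $1576.8.
Total loss = $717.7 + $1173.5 + $1576.8 = $3468.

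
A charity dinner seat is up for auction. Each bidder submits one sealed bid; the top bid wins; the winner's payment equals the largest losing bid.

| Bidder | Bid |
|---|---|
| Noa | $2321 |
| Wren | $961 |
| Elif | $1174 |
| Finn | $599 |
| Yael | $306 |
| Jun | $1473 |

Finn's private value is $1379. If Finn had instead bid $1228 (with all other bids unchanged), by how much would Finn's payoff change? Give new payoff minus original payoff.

The highest bid among the other bidders is $2321; Finn's bid doesn't change that.
Original bid $599: Finn is not highest (top rival bid is $2321); payoff $0.
Alternative bid $1228: Finn is not highest (top rival bid is $2321); payoff $0.
Change in payoff = $0 − ($0) = $0.

$0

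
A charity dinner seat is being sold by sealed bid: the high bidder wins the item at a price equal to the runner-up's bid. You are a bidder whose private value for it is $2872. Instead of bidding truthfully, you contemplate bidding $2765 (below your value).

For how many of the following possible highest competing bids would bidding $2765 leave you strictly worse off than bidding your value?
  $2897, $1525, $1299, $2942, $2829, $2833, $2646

2

The deviation hurts exactly when the highest competing bid lies strictly between $2765 and $2872 — underbidding then forfeits a profitable win.
$2897: above both → same outcome either way.
$1525: below both → same outcome either way.
$1299: below both → same outcome either way.
$2942: above both → same outcome either way.
$2829: inside the interval → strictly worse (loss $43).
$2833: inside the interval → strictly worse (loss $39).
$2646: below both → same outcome either way.
Count: 2.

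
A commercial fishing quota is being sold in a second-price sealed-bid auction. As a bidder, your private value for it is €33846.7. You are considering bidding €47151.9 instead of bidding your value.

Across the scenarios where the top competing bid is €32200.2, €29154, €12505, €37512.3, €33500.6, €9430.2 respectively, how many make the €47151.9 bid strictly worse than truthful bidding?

1

The deviation hurts exactly when the highest competing bid lies strictly between €33846.7 and €47151.9 — overbidding then wins at a price above your value.
€32200.2: below both → same outcome either way.
€29154: below both → same outcome either way.
€12505: below both → same outcome either way.
€37512.3: inside the interval → strictly worse (loss €3665.6).
€33500.6: below both → same outcome either way.
€9430.2: below both → same outcome either way.
Count: 1.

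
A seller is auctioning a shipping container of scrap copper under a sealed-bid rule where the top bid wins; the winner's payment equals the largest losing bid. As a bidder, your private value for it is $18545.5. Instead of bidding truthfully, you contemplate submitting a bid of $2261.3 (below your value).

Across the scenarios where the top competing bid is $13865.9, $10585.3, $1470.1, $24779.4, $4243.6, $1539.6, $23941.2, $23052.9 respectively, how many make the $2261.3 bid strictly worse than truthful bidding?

3

The deviation hurts exactly when the highest competing bid lies strictly between $2261.3 and $18545.5 — underbidding then forfeits a profitable win.
$13865.9: inside the interval → strictly worse (loss $4679.6).
$10585.3: inside the interval → strictly worse (loss $7960.2).
$1470.1: below both → same outcome either way.
$24779.4: above both → same outcome either way.
$4243.6: inside the interval → strictly worse (loss $14301.9).
$1539.6: below both → same outcome either way.
$23941.2: above both → same outcome either way.
$23052.9: above both → same outcome either way.
Count: 3.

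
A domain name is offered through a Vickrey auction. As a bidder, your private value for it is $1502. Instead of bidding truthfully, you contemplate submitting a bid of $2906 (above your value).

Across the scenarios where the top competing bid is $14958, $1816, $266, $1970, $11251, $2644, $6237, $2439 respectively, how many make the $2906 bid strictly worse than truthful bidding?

4

The deviation hurts exactly when the highest competing bid lies strictly between $1502 and $2906 — overbidding then wins at a price above your value.
$14958: above both → same outcome either way.
$1816: inside the interval → strictly worse (loss $314).
$266: below both → same outcome either way.
$1970: inside the interval → strictly worse (loss $468).
$11251: above both → same outcome either way.
$2644: inside the interval → strictly worse (loss $1142).
$6237: above both → same outcome either way.
$2439: inside the interval → strictly worse (loss $937).
Count: 4.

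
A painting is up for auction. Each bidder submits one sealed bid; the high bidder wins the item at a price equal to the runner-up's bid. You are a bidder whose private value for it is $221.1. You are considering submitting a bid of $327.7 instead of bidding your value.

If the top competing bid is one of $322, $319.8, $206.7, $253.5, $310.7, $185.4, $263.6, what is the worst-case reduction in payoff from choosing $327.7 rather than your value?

$322: truthful gives $0, deviation gives −$100.9 → loss $100.9.
$319.8: truthful gives $0, deviation gives −$98.7 → loss $98.7.
$206.7: same outcome either way → loss $0.
$253.5: truthful gives $0, deviation gives −$32.4 → loss $32.4.
$310.7: truthful gives $0, deviation gives −$89.6 → loss $89.6.
$185.4: same outcome either way → loss $0.
$263.6: truthful gives $0, deviation gives −$42.5 → loss $42.5.
Maximum loss: $100.9.

$100.9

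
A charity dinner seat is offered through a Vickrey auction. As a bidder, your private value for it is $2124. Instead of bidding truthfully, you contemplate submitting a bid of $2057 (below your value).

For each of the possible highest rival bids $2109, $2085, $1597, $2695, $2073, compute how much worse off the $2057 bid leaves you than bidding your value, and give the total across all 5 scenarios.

$105

The deviation costs you only when the competing bid falls strictly between $2057 and $2124; elsewhere both bids give the same outcome.
$2109: truthful payoff $15, deviation payoff $0 → loss $15.
$2085: truthful payoff $39, deviation payoff $0 → loss $39.
$1597: outcomes coincide → loss $0.
$2695: outcomes coincide → loss $0.
$2073: truthful payoff $51, deviation payoff $0 → loss $51.
Total loss = $15 + $39 + $51 = $105.
In a second-price auction your bid sets only whether you win, not what you pay, so bidding your true value is weakly dominant.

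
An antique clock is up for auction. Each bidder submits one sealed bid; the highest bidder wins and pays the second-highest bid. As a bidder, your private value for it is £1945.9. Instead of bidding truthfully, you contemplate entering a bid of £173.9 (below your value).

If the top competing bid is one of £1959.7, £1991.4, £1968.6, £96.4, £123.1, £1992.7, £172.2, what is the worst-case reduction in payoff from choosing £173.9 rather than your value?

£1959.7: same outcome either way → loss £0.
£1991.4: same outcome either way → loss £0.
£1968.6: same outcome either way → loss £0.
£96.4: same outcome either way → loss £0.
£123.1: same outcome either way → loss £0.
£1992.7: same outcome either way → loss £0.
£172.2: same outcome either way → loss £0.
Maximum loss: £0.

£0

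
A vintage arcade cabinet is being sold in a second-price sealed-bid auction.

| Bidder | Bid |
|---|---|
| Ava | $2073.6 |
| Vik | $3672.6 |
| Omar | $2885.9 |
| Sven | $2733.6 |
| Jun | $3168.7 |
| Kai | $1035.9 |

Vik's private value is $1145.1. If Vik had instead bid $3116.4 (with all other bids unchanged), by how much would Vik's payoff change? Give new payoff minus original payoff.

The highest bid among the other bidders is $3168.7; Vik's bid doesn't change that.
Original bid $3672.6: Vik is highest, pays the top rival bid $3168.7; payoff $1145.1 − $3168.7 = −$2023.6.
Alternative bid $3116.4: Vik is not highest (top rival bid is $3168.7); payoff $0.
Change in payoff = $0 − (−$2023.6) = $2023.6.

$2023.6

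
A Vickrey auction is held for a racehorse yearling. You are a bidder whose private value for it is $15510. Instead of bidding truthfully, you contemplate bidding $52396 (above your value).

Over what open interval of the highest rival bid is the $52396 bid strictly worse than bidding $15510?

If the competing bid is below $15510, both bids win at the same price — no difference.
If it is above $52396, both bids lose — no difference.
If it lies strictly between $15510 and $52396, bidding your value loses (payoff 0) while bidding $52396 wins at a price above your value (payoff negative).
So the deviation strictly hurts on the open interval ($15510, $52396).
In a second-price auction your bid sets only whether you win, not what you pay, so bidding your true value is weakly dominant.

($15510, $52396)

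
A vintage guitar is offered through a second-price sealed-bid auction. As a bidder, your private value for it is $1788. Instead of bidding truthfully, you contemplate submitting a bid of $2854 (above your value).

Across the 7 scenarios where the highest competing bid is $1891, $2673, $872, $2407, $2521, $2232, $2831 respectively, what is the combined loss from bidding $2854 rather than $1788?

$3827

The deviation costs you only when the competing bid falls strictly between $1788 and $2854; elsewhere both bids give the same outcome.
$1891: truthful payoff $0, deviation payoff −$103 → loss $103.
$2673: truthful payoff $0, deviation payoff −$885 → loss $885.
$872: outcomes coincide → loss $0.
$2407: truthful payoff $0, deviation payoff −$619 → loss $619.
$2521: truthful payoff $0, deviation payoff −$733 → loss $733.
$2232: truthful payoff $0, deviation payoff −$444 → loss $444.
$2831: truthful payoff $0, deviation payoff −$1043 → loss $1043.
Total loss = $103 + $885 + $619 + $733 + $444 + $1043 = $3827.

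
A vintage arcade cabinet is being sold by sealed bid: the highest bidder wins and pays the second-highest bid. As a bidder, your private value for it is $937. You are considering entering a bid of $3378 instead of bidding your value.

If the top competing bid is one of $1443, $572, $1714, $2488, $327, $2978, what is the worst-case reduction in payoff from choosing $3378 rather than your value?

$2041

$1443: truthful gives $0, deviation gives −$506 → loss $506.
$572: same outcome either way → loss $0.
$1714: truthful gives $0, deviation gives −$777 → loss $777.
$2488: truthful gives $0, deviation gives −$1551 → loss $1551.
$327: same outcome either way → loss $0.
$2978: truthful gives $0, deviation gives −$2041 → loss $2041.
Maximum loss: $2041.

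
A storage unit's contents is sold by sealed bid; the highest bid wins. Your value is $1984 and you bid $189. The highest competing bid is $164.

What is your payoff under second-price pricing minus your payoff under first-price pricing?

You have the highest bid, so you win under either rule.
Second-price: pay $164 → payoff $1820.
First-price: pay your own bid $189 → payoff $1795.
Difference = $1820 − ($1795) = $25.

$25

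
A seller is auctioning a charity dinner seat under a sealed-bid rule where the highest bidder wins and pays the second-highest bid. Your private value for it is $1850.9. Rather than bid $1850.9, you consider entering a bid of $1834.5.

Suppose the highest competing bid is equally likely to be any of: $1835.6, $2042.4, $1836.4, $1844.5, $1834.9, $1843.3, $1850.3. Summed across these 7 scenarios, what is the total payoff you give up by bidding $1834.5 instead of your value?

The deviation costs you only when the competing bid falls strictly between $1834.5 and $1850.9; elsewhere both bids give the same outcome.
$1835.6: truthful payoff $15.3, deviation payoff $0 → loss $15.3.
$2042.4: outcomes coincide → loss $0.
$1836.4: truthful payoff $14.5, deviation payoff $0 → loss $14.5.
$1844.5: truthful payoff $6.4, deviation payoff $0 → loss $6.4.
$1834.9: truthful payoff $16, deviation payoff $0 → loss $16.
$1843.3: truthful payoff $7.6, deviation payoff $0 → loss $7.6.
$1850.3: truthful payoff $0.6, deviation payoff $0 → loss $0.6.
Total loss = $15.3 + $14.5 + $6.4 + $16 + $7.6 + $0.6 = $60.4.

$60.4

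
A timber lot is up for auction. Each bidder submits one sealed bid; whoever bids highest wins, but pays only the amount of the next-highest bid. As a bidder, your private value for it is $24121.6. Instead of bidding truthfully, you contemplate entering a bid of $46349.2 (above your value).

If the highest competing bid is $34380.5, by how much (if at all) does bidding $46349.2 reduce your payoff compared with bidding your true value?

$10258.9

Bidding your value $24121.6: you lose (since $24121.6 < $34380.5). Payoff $0.
Bidding $46349.2: you win and pay $34380.5. Payoff $24121.6 − $34380.5 = −$10258.9.
The competing bid $34380.5 lies between your value and your inflated bid, so overbidding wins an item priced above your value.
Loss from deviating = $0 − (−$10258.9) = $10258.9.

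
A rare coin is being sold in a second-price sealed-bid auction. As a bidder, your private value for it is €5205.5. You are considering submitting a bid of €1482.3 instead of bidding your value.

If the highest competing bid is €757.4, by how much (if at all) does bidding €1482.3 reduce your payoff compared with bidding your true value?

€0

Bidding your value €5205.5: you win (since €5205.5 > €757.4) and pay €757.4. Payoff €4448.1.
Bidding €1482.3: you win and pay €757.4. Payoff €5205.5 − €757.4 = €4448.1.
Difference = €4448.1 − €4448.1 = €0; both bids lead to the same outcome because the competing bid is below both your value and your alternative bid.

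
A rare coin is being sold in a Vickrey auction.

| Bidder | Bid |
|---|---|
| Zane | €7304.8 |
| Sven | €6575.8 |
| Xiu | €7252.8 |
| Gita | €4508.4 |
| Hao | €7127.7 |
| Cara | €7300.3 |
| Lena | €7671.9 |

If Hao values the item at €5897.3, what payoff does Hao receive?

Highest bid: Lena at €7671.9, so Lena wins.
Second-highest bid: Zane at €7304.8 — that is the price the winner pays.
Hao did not win, so Hao pays nothing and receives nothing: payoff €0.

€0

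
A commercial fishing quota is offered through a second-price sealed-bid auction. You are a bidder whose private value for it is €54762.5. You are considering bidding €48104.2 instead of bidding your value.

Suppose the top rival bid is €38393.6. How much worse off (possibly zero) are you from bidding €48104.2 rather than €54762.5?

Bidding your value €54762.5: you win (since €54762.5 > €38393.6) and pay €38393.6. Payoff €16368.9.
Bidding €48104.2: you win and pay €38393.6. Payoff €54762.5 − €38393.6 = €16368.9.
Difference = €16368.9 − €16368.9 = €0; both bids lead to the same outcome because the competing bid is below both your value and your alternative bid.

€0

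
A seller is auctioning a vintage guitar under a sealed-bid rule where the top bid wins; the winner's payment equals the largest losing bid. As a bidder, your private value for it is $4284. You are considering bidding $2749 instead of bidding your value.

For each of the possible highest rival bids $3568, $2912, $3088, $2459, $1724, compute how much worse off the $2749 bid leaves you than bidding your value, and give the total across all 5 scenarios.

The deviation costs you only when the competing bid falls strictly between $2749 and $4284; elsewhere both bids give the same outcome.
$3568: truthful payoff $716, deviation payoff $0 → loss $716.
$2912: truthful payoff $1372, deviation payoff $0 → loss $1372.
$3088: truthful payoff $1196, deviation payoff $0 → loss $1196.
$2459: outcomes coincide → loss $0.
$1724: outcomes coincide → loss $0.
Total loss = $716 + $1372 + $1196 = $3284.
In a second-price auction your bid sets only whether you win, not what you pay, so bidding your true value is weakly dominant.

$3284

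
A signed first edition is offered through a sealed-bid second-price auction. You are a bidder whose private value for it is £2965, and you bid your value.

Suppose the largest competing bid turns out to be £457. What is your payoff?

£2508

Your bid £2965 exceeds the highest competing bid £457, so you win.
In a second-price auction the winner pays the second-highest bid, £457.
Payoff = value − price = £2965 − £457 = £2508.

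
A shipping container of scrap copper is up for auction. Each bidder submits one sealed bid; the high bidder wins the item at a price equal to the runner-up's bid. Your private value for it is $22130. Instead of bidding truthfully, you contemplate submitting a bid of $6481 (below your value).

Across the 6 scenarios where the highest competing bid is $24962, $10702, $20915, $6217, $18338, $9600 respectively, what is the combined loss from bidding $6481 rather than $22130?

The deviation costs you only when the competing bid falls strictly between $6481 and $22130; elsewhere both bids give the same outcome.
$24962: outcomes coincide → loss $0.
$10702: truthful payoff $11428, deviation payoff $0 → loss $11428.
$20915: truthful payoff $1215, deviation payoff $0 → loss $1215.
$6217: outcomes coincide → loss $0.
$18338: truthful payoff $3792, deviation payoff $0 → loss $3792.
$9600: truthful payoff $12530, deviation payoff $0 → loss $12530.
Total loss = $11428 + $1215 + $3792 + $12530 = $28965.

$28965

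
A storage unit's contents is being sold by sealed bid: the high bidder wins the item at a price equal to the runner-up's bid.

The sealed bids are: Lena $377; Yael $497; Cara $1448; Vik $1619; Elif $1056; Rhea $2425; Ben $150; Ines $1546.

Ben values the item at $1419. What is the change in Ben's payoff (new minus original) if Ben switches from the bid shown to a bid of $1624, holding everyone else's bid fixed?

The highest bid among the other bidders is $2425; Ben's bid doesn't change that.
Original bid $150: Ben is not highest (top rival bid is $2425); payoff $0.
Alternative bid $1624: Ben is not highest (top rival bid is $2425); payoff $0.
Change in payoff = $0 − ($0) = $0.

$0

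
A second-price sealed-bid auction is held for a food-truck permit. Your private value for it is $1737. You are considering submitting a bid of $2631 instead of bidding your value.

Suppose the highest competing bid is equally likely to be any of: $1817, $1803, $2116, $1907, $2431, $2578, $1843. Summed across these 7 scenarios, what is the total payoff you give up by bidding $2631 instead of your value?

$2336

The deviation costs you only when the competing bid falls strictly between $1737 and $2631; elsewhere both bids give the same outcome.
$1817: truthful payoff $0, deviation payoff −$80 → loss $80.
$1803: truthful payoff $0, deviation payoff −$66 → loss $66.
$2116: truthful payoff $0, deviation payoff −$379 → loss $379.
$1907: truthful payoff $0, deviation payoff −$170 → loss $170.
$2431: truthful payoff $0, deviation payoff −$694 → loss $694.
$2578: truthful payoff $0, deviation payoff −$841 → loss $841.
$1843: truthful payoff $0, deviation payoff −$106 → loss $106.
Total loss = $80 + $66 + $379 + $170 + $694 + $841 + $106 = $2336.
Because the price is fixed by the runner-up's bid, deviating from your value can only change a good outcome into a bad one — never the reverse.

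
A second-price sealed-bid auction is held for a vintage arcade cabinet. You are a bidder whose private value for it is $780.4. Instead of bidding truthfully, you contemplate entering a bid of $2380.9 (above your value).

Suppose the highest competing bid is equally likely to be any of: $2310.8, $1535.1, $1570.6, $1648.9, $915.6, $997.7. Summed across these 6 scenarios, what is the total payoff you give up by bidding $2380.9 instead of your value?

The deviation costs you only when the competing bid falls strictly between $780.4 and $2380.9; elsewhere both bids give the same outcome.
$2310.8: truthful payoff $0, deviation payoff −$1530.4 → loss $1530.4.
$1535.1: truthful payoff $0, deviation payoff −$754.7 → loss $754.7.
$1570.6: truthful payoff $0, deviation payoff −$790.2 → loss $790.2.
$1648.9: truthful payoff $0, deviation payoff −$868.5 → loss $868.5.
$915.6: truthful payoff $0, deviation payoff −$135.2 → loss $135.2.
$997.7: truthful payoff $0, deviation payoff −$217.3 → loss $217.3.
Total loss = $1530.4 + $754.7 + $790.2 + $868.5 + $135.2 + $217.3 = $4296.3.

$4296.3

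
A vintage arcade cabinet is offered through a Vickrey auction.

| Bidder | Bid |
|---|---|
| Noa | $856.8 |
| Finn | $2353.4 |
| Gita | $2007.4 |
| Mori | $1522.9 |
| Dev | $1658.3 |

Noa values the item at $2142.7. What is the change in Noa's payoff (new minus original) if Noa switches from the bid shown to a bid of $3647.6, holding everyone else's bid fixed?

The highest bid among the other bidders is $2353.4; Noa's bid doesn't change that.
Original bid $856.8: Noa is not highest (top rival bid is $2353.4); payoff $0.
Alternative bid $3647.6: Noa is highest, pays the top rival bid $2353.4; payoff $2142.7 − $2353.4 = −$210.7.
Change in payoff = −$210.7 − ($0) = −$210.7.

−$210.7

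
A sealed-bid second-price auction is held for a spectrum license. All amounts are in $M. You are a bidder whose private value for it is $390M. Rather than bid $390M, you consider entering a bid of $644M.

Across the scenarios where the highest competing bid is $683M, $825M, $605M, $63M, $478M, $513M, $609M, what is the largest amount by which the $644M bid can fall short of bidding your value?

$219M

$683M: same outcome either way → loss $0M.
$825M: same outcome either way → loss $0M.
$605M: truthful gives $0M, deviation gives −$215M → loss $215M.
$63M: same outcome either way → loss $0M.
$478M: truthful gives $0M, deviation gives −$88M → loss $88M.
$513M: truthful gives $0M, deviation gives −$123M → loss $123M.
$609M: truthful gives $0M, deviation gives −$219M → loss $219M.
Maximum loss: $219M.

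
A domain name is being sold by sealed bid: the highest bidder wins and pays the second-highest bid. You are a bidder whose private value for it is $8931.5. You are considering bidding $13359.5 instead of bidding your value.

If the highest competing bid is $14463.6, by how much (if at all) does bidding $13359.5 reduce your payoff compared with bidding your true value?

$0

Bidding your value $8931.5: you lose (since $8931.5 < $14463.6). Payoff $0.
Bidding $13359.5: you lose. Payoff $0.
Difference = $0 − $0 = $0; both bids lead to the same outcome because the competing bid is above both your value and your alternative bid.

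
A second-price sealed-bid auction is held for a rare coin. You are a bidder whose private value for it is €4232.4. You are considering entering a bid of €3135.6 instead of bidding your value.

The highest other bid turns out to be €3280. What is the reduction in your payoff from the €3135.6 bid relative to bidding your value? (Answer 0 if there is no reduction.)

€952.4

Bidding your value €4232.4: you win (since €4232.4 > €3280) and pay €3280. Payoff €952.4.
Bidding €3135.6: you lose. Payoff €0.
The competing bid €3280 lies between your shaded bid and your value, so underbidding forfeits an item you could have won at a profitable price.
Loss from deviating = €952.4 − (€0) = €952.4.
In a second-price auction your bid sets only whether you win, not what you pay, so bidding your true value is weakly dominant.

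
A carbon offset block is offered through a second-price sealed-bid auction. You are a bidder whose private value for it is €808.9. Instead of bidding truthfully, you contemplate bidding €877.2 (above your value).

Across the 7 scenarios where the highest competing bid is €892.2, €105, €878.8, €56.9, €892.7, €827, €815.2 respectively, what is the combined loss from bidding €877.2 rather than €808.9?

The deviation costs you only when the competing bid falls strictly between €808.9 and €877.2; elsewhere both bids give the same outcome.
€892.2: outcomes coincide → loss €0.
€105: outcomes coincide → loss €0.
€878.8: outcomes coincide → loss €0.
€56.9: outcomes coincide → loss €0.
€892.7: outcomes coincide → loss €0.
€827: truthful payoff €0, deviation payoff −€18.1 → loss €18.1.
€815.2: truthful payoff €0, deviation payoff −€6.3 → loss €6.3.
Total loss = €18.1 + €6.3 = €24.4.
In a second-price auction your bid sets only whether you win, not what you pay, so bidding your true value is weakly dominant.

€24.4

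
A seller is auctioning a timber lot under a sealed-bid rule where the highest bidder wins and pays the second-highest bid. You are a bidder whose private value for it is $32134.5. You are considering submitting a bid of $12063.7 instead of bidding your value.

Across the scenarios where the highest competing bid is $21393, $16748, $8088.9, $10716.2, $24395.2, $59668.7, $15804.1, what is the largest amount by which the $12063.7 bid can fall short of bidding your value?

$21393: truthful gives $10741.5, deviation gives $0 → loss $10741.5.
$16748: truthful gives $15386.5, deviation gives $0 → loss $15386.5.
$8088.9: same outcome either way → loss $0.
$10716.2: same outcome either way → loss $0.
$24395.2: truthful gives $7739.3, deviation gives $0 → loss $7739.3.
$59668.7: same outcome either way → loss $0.
$15804.1: truthful gives $16330.4, deviation gives $0 → loss $16330.4.
Maximum loss: $16330.4.

$16330.4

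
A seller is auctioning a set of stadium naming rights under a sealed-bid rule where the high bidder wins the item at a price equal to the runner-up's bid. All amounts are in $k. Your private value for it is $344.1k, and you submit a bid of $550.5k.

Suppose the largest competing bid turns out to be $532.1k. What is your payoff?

−$188k

Your bid $550.5k exceeds the highest competing bid $532.1k, so you win.
In a second-price auction the winner pays the second-highest bid, $532.1k.
Payoff = value − price = $344.1k − $532.1k = −$188k.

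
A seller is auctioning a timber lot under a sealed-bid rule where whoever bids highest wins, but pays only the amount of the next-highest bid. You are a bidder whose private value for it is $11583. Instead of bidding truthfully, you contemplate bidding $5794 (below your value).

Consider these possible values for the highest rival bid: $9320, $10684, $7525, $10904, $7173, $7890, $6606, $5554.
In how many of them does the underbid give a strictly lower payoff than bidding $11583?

7

The deviation hurts exactly when the highest competing bid lies strictly between $5794 and $11583 — underbidding then forfeits a profitable win.
$9320: inside the interval → strictly worse (loss $2263).
$10684: inside the interval → strictly worse (loss $899).
$7525: inside the interval → strictly worse (loss $4058).
$10904: inside the interval → strictly worse (loss $679).
$7173: inside the interval → strictly worse (loss $4410).
$7890: inside the interval → strictly worse (loss $3693).
$6606: inside the interval → strictly worse (loss $4977).
$5554: below both → same outcome either way.
Count: 7.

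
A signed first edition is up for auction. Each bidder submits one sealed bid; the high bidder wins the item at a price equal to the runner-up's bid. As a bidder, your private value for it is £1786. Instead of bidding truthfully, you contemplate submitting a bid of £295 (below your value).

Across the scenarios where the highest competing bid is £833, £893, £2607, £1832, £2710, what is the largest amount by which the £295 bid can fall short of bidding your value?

£953

£833: truthful gives £953, deviation gives £0 → loss £953.
£893: truthful gives £893, deviation gives £0 → loss £893.
£2607: same outcome either way → loss £0.
£1832: same outcome either way → loss £0.
£2710: same outcome either way → loss £0.
Maximum loss: £953.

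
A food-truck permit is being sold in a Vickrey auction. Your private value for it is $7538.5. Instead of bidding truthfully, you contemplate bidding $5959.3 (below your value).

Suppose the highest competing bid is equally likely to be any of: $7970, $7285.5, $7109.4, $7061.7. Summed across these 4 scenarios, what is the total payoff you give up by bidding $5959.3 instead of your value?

$1158.9

The deviation costs you only when the competing bid falls strictly between $5959.3 and $7538.5; elsewhere both bids give the same outcome.
$7970: outcomes coincide → loss $0.
$7285.5: truthful payoff $253, deviation payoff $0 → loss $253.
$7109.4: truthful payoff $429.1, deviation payoff $0 → loss $429.1.
$7061.7: truthful payoff $476.8, deviation payoff $0 → loss $476.8.
Total loss = $253 + $429.1 + $476.8 = $1158.9.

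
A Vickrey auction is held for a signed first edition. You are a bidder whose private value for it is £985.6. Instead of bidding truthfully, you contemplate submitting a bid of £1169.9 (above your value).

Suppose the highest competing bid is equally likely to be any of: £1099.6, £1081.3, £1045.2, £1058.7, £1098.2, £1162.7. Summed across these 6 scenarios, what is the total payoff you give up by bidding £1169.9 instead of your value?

£632.1

The deviation costs you only when the competing bid falls strictly between £985.6 and £1169.9; elsewhere both bids give the same outcome.
£1099.6: truthful payoff £0, deviation payoff −£114 → loss £114.
£1081.3: truthful payoff £0, deviation payoff −£95.7 → loss £95.7.
£1045.2: truthful payoff £0, deviation payoff −£59.6 → loss £59.6.
£1058.7: truthful payoff £0, deviation payoff −£73.1 → loss £73.1.
£1098.2: truthful payoff £0, deviation payoff −£112.6 → loss £112.6.
£1162.7: truthful payoff £0, deviation payoff −£177.1 → loss £177.1.
Total loss = £114 + £95.7 + £59.6 + £73.1 + £112.6 + £177.1 = £632.1.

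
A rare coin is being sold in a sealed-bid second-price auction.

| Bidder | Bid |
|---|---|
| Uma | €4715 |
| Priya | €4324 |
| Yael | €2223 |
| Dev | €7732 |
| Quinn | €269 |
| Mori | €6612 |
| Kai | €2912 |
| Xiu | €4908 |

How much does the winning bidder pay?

€6612

Highest bid: Dev at €7732, so Dev wins.
Second-highest bid: Mori at €6612 — that is the price the winner pays.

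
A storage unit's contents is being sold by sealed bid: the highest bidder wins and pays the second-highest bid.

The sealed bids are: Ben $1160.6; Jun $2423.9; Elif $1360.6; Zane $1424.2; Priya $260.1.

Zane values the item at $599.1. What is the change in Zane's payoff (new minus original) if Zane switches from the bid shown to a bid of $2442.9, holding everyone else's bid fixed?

The highest bid among the other bidders is $2423.9; Zane's bid doesn't change that.
Original bid $1424.2: Zane is not highest (top rival bid is $2423.9); payoff $0.
Alternative bid $2442.9: Zane is highest, pays the top rival bid $2423.9; payoff $599.1 − $2423.9 = −$1824.8.
Change in payoff = −$1824.8 − ($0) = −$1824.8.

−$1824.8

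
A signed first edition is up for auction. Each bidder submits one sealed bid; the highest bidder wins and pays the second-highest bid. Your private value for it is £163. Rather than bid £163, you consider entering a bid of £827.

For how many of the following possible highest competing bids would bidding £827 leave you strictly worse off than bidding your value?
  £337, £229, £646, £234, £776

The deviation hurts exactly when the highest competing bid lies strictly between £163 and £827 — overbidding then wins at a price above your value.
£337: inside the interval → strictly worse (loss £174).
£229: inside the interval → strictly worse (loss £66).
£646: inside the interval → strictly worse (loss £483).
£234: inside the interval → strictly worse (loss £71).
£776: inside the interval → strictly worse (loss £613).
Count: 5.

5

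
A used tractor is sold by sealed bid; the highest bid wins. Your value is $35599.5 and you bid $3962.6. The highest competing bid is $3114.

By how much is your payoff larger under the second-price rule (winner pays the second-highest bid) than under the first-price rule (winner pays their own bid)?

You have the highest bid, so you win under either rule.
Second-price: pay $3114 → payoff $32485.5.
First-price: pay your own bid $3962.6 → payoff $31636.9.
Difference = $32485.5 − ($31636.9) = $848.6.

$848.6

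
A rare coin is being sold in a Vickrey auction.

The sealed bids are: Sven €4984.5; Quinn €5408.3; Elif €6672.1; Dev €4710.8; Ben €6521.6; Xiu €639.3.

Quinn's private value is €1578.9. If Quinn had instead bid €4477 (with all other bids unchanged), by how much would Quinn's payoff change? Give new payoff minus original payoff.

The highest bid among the other bidders is €6672.1; Quinn's bid doesn't change that.
Original bid €5408.3: Quinn is not highest (top rival bid is €6672.1); payoff €0.
Alternative bid €4477: Quinn is not highest (top rival bid is €6672.1); payoff €0.
Change in payoff = €0 − (€0) = €0.

€0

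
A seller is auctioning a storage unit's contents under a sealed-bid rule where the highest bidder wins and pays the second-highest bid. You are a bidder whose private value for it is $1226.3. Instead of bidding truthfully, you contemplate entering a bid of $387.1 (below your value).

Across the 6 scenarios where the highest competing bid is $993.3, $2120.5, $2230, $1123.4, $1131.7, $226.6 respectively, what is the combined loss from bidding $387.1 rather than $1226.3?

$430.5

The deviation costs you only when the competing bid falls strictly between $387.1 and $1226.3; elsewhere both bids give the same outcome.
$993.3: truthful payoff $233, deviation payoff $0 → loss $233.
$2120.5: outcomes coincide → loss $0.
$2230: outcomes coincide → loss $0.
$1123.4: truthful payoff $102.9, deviation payoff $0 → loss $102.9.
$1131.7: truthful payoff $94.6, deviation payoff $0 → loss $94.6.
$226.6: outcomes coincide → loss $0.
Total loss = $233 + $102.9 + $94.6 = $430.5.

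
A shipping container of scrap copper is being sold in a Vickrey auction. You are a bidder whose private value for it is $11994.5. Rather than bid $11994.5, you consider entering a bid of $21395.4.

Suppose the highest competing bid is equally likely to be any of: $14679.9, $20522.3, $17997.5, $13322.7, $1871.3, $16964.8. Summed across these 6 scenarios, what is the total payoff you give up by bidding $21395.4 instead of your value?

$23514.7

The deviation costs you only when the competing bid falls strictly between $11994.5 and $21395.4; elsewhere both bids give the same outcome.
$14679.9: truthful payoff $0, deviation payoff −$2685.4 → loss $2685.4.
$20522.3: truthful payoff $0, deviation payoff −$8527.8 → loss $8527.8.
$17997.5: truthful payoff $0, deviation payoff −$6003 → loss $6003.
$13322.7: truthful payoff $0, deviation payoff −$1328.2 → loss $1328.2.
$1871.3: outcomes coincide → loss $0.
$16964.8: truthful payoff $0, deviation payoff −$4970.3 → loss $4970.3.
Total loss = $2685.4 + $8527.8 + $6003 + $1328.2 + $4970.3 = $23514.7.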